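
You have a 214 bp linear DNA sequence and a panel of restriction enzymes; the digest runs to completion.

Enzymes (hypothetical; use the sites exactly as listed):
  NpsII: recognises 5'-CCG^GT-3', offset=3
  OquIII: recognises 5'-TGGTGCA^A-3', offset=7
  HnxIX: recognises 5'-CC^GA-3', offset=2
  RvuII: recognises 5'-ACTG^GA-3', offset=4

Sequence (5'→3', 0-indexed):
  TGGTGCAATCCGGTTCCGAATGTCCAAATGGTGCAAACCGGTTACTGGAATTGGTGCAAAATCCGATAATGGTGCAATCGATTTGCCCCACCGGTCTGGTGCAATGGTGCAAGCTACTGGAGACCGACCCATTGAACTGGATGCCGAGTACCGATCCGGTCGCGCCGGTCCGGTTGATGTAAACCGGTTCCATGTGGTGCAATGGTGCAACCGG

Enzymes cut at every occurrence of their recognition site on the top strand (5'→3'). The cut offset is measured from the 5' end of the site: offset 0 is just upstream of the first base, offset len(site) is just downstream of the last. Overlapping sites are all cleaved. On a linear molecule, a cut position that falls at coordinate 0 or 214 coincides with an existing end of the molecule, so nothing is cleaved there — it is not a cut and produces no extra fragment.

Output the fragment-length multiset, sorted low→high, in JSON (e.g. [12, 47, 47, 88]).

Site scan:
  NpsII CCGGT/3: at [9, 37, 90, 155, 164, 169, 183] ⇒ [12, 40, 93, 158, 167, 172, 186]
  OquIII TGGTGCAA/7: at [0, 28, 51, 69, 96, 104, 194, 202] ⇒ [7, 35, 58, 76, 103, 111, 201, 209]
  HnxIX CCGA/2: at [15, 62, 123, 143, 150] ⇒ [17, 64, 125, 145, 152]
  RvuII ACTGGA/4: at [43, 115, 135] ⇒ [47, 119, 139]

All cut coordinates (distinct, sorted): [7, 12, 17, 35, 40, 47, 58, 64, 76, 93, 103, 111, 119, 125, 139, 145, 152, 158, 167, 172, 186, 201, 209]

Fragments:
  [0,7): 7 bp
  [7,12): 5 bp
  [12,17): 5 bp
  [17,35): 18 bp
  [35,40): 5 bp
  [40,47): 7 bp
  [47,58): 11 bp
  [58,64): 6 bp
  [64,76): 12 bp
  [76,93): 17 bp
  [93,103): 10 bp
  [103,111): 8 bp
  [111,119): 8 bp
  [119,125): 6 bp
  [125,139): 14 bp
  [139,145): 6 bp
  [145,152): 7 bp
  [152,158): 6 bp
  [158,167): 9 bp
  [167,172): 5 bp
  [172,186): 14 bp
  [186,201): 15 bp
  [201,209): 8 bp
  [209,214): 5 bp

[5,5,5,5,5,6,6,6,6,7,7,7,8,8,8,9,10,11,12,14,14,15,17,18]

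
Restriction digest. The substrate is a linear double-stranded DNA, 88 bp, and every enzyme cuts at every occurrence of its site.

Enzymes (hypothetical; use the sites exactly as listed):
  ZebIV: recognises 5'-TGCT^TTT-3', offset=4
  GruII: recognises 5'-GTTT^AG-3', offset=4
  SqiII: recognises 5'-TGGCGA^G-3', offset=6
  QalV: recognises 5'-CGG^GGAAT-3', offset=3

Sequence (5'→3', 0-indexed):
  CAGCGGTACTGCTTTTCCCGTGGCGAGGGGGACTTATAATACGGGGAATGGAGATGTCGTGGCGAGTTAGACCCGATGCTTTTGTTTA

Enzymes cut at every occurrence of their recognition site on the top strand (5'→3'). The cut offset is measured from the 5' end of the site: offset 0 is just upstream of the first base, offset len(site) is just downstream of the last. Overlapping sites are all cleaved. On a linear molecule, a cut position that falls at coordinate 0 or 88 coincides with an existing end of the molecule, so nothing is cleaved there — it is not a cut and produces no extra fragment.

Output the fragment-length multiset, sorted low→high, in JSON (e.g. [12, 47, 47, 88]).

Per-enzyme occurrences:
  ZebIV (TGCTTTT, off=4): starts [9, 76] → cuts [13, 80]
  GruII (GTTTAG, off=4): no sites
  SqiII (TGGCGAG, off=6): starts [20, 59] → cuts [26, 65]
  QalV (CGGGGAAT, off=3): starts [41] → cuts [44]

All cut coordinates (distinct, sorted): [13, 26, 44, 65, 80]

Fragment lengths:
  [0,13): 13 bp
  [13,26): 13 bp
  [26,44): 18 bp
  [44,65): 21 bp
  [65,80): 15 bp
  [80,88): 8 bp

[8,13,13,15,18,21]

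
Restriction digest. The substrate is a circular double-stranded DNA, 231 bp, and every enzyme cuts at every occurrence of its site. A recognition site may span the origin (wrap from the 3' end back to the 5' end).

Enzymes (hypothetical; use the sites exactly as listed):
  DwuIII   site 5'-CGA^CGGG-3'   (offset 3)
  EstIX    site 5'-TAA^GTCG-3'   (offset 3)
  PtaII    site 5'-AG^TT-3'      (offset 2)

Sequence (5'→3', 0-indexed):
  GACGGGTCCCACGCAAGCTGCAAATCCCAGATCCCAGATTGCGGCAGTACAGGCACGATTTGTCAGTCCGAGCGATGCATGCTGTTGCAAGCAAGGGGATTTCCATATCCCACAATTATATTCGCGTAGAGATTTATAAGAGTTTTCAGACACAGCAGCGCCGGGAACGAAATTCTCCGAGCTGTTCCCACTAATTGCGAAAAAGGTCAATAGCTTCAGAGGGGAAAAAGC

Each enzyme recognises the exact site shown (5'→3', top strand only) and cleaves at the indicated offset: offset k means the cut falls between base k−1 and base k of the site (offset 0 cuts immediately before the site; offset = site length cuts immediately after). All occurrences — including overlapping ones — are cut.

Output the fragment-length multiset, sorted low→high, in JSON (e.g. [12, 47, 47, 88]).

[91,140]

Scan for sites:
  DwuIII CGACGGG/3: at [230] ⇒ [2]
  EstIX (TAAGTCG, off=3): no sites
  PtaII AGTT/2: at [140] ⇒ [142]

Pooled cuts: [2, 142]

Fragment lengths:
  2→142: 140 bp
  142→2 (wrap): 231-142+2 = 91 bp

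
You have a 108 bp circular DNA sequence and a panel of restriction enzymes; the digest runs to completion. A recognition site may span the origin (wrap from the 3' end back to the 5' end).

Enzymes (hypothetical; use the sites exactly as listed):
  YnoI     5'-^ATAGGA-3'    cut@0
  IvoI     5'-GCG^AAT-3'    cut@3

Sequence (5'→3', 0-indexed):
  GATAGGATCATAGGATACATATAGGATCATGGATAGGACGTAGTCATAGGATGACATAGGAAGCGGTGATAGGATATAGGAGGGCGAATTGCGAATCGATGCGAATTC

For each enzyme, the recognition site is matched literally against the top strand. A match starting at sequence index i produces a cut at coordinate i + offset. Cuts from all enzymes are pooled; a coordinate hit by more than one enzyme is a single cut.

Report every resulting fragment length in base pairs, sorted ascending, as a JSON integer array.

Scan for sites:
  YnoI (ATAGGA, off=0): starts [1, 9, 20, 32, 45, 55, 68, 75] → cuts [1, 9, 20, 32, 45, 55, 68, 75]
  IvoI (GCGAAT, off=3): starts [83, 90, 100] → cuts [86, 93, 103]

Pooled cuts: [1, 9, 20, 32, 45, 55, 68, 75, 86, 93, 103]

Fragment lengths:
  1→9: 8 bp
  9→20: 11 bp
  20→32: 12 bp
  32→45: 13 bp
  45→55: 10 bp
  55→68: 13 bp
  68→75: 7 bp
  75→86: 11 bp
  86→93: 7 bp
  93→103: 10 bp
  103→1 (wrap): 108-103+1 = 6 bp

[6,7,7,8,10,10,11,11,12,13,13]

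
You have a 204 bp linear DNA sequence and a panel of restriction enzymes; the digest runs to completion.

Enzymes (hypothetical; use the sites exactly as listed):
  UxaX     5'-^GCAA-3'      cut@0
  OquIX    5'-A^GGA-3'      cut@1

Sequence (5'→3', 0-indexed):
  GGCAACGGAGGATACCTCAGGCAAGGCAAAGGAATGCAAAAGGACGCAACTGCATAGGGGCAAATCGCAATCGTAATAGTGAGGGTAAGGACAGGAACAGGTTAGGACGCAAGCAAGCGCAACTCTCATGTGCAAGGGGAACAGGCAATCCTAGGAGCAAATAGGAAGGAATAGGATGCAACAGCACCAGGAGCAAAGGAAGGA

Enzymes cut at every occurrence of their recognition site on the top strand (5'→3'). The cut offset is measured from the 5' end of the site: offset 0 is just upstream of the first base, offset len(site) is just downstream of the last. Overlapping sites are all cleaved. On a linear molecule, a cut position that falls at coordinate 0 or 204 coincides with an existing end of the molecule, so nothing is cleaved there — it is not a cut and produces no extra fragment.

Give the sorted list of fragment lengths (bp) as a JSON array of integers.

Scan for sites:
  UxaX (GCAA, off=0): starts [1, 20, 25, 35, 45, 59, 66, 108, 112, 118, 131, 144, 156, 177, 192] → cuts [1, 20, 25, 35, 45, 59, 66, 108, 112, 118, 131, 144, 156, 177, 192]
  OquIX (AGGA, off=1): starts [8, 29, 40, 87, 92, 103, 152, 162, 166, 172, 188, 196, 200] → cuts [9, 30, 41, 88, 93, 104, 153, 163, 167, 173, 189, 197, 201]

All cut coordinates (distinct, sorted): [1, 9, 20, 25, 30, 35, 41, 45, 59, 66, 88, 93, 104, 108, 112, 118, 131, 144, 153, 156, 163, 167, 173, 177, 189, 192, 197, 201]

Fragments:
  [0,1): 1 bp
  [1,9): 8 bp
  [9,20): 11 bp
  [20,25): 5 bp
  [25,30): 5 bp
  [30,35): 5 bp
  [35,41): 6 bp
  [41,45): 4 bp
  [45,59): 14 bp
  [59,66): 7 bp
  [66,88): 22 bp
  [88,93): 5 bp
  [93,104): 11 bp
  [104,108): 4 bp
  [108,112): 4 bp
  [112,118): 6 bp
  [118,131): 13 bp
  [131,144): 13 bp
  [144,153): 9 bp
  [153,156): 3 bp
  [156,163): 7 bp
  [163,167): 4 bp
  [167,173): 6 bp
  [173,177): 4 bp
  [177,189): 12 bp
  [189,192): 3 bp
  [192,197): 5 bp
  [197,201): 4 bp
  [201,204): 3 bp

[1,3,3,3,4,4,4,4,4,4,5,5,5,5,5,6,6,6,7,7,8,9,11,11,12,13,13,14,22]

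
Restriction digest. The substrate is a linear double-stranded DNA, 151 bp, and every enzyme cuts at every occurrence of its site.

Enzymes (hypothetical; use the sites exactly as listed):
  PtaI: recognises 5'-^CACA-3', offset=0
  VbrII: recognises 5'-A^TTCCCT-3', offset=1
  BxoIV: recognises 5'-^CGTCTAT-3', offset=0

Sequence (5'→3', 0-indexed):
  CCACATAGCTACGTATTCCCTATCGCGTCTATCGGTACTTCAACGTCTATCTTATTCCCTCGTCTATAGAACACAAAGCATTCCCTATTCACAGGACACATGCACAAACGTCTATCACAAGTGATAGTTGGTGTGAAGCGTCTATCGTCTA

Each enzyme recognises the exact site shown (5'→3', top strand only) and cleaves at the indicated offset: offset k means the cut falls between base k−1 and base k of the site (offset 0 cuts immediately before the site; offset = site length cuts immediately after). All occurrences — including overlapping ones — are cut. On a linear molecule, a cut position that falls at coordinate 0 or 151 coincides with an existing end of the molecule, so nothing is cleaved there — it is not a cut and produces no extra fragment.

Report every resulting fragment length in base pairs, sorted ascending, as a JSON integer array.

Site scan:
  PtaI CACA/0: at [1, 71, 89, 96, 102, 115] ⇒ [1, 71, 89, 96, 102, 115]
  VbrII ATTCCCT/1: at [14, 53, 79] ⇒ [15, 54, 80]
  BxoIV CGTCTAT/0: at [25, 43, 60, 108, 138] ⇒ [25, 43, 60, 108, 138]

All cut coordinates (distinct, sorted): [1, 15, 25, 43, 54, 60, 71, 80, 89, 96, 102, 108, 115, 138]

Fragment lengths:
  [0,1): 1 bp
  [1,15): 14 bp
  [15,25): 10 bp
  [25,43): 18 bp
  [43,54): 11 bp
  [54,60): 6 bp
  [60,71): 11 bp
  [71,80): 9 bp
  [80,89): 9 bp
  [89,96): 7 bp
  [96,102): 6 bp
  [102,108): 6 bp
  [108,115): 7 bp
  [115,138): 23 bp
  [138,151): 13 bp

[1,6,6,6,7,7,9,9,10,11,11,13,14,18,23]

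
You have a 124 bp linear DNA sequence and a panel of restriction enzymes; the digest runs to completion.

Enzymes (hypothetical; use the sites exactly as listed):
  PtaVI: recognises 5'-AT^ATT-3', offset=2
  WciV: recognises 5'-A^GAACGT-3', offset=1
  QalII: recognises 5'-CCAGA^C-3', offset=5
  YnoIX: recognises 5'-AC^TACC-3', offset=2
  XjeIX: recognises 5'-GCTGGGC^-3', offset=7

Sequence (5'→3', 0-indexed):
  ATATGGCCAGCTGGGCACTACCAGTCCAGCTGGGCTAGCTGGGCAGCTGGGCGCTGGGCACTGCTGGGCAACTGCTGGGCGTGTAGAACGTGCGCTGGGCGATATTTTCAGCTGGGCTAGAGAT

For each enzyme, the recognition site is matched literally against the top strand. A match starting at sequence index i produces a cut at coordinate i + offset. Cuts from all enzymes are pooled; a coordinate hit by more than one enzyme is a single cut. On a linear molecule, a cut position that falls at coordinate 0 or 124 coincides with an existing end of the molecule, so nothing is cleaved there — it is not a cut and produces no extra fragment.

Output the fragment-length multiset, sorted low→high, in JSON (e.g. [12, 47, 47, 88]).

[2,3,5,7,7,8,9,10,11,14,15,16,17]

Per-enzyme occurrences:
  PtaVI (ATATT, off=2): starts [101] → cuts [103]
  WciV (AGAACGT, off=1): starts [84] → cuts [85]
  QalII (CCAGAC, off=5): no sites
  YnoIX (ACTACC, off=2): starts [16] → cuts [18]
  XjeIX (GCTGGGC, off=7): starts [9, 28, 37, 45, 52, 62, 73, 93, 110] → cuts [16, 35, 44, 52, 59, 69, 80, 100, 117]

Pooled cuts: [16, 18, 35, 44, 52, 59, 69, 80, 85, 100, 103, 117]

Fragment lengths:
  [0,16): 16 bp
  [16,18): 2 bp
  [18,35): 17 bp
  [35,44): 9 bp
  [44,52): 8 bp
  [52,59): 7 bp
  [59,69): 10 bp
  [69,80): 11 bp
  [80,85): 5 bp
  [85,100): 15 bp
  [100,103): 3 bp
  [103,117): 14 bp
  [117,124): 7 bp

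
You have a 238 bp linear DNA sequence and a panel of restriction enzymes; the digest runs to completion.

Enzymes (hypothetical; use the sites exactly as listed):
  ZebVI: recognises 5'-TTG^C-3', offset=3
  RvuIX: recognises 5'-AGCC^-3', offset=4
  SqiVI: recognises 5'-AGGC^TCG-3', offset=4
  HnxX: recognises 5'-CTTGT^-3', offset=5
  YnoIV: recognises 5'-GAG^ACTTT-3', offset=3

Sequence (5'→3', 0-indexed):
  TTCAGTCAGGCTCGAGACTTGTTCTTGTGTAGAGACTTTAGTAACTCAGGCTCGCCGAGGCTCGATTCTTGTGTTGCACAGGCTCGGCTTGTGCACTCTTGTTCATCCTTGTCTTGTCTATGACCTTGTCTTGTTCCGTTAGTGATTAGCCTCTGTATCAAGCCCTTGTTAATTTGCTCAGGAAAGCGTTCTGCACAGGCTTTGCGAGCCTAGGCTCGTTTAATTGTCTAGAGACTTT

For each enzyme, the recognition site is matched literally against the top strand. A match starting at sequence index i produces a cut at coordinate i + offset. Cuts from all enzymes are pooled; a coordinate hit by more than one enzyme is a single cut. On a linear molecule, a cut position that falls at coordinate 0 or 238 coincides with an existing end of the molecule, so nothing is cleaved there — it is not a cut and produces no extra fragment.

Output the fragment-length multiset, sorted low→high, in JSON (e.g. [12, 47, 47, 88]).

[4,5,5,5,5,5,6,6,6,7,7,9,10,10,10,11,11,11,12,13,17,17,18,28]

Site scan:
  ZebVI TTGC/3: at [73, 173, 201] ⇒ [76, 176, 204]
  RvuIX AGCC/4: at [147, 160, 206] ⇒ [151, 164, 210]
  SqiVI AGGCTCG/4: at [7, 47, 57, 79, 211] ⇒ [11, 51, 61, 83, 215]
  HnxX CTTGT/5: at [17, 23, 67, 87, 97, 107, 112, 124, 129, 164] ⇒ [22, 28, 72, 92, 102, 112, 117, 129, 134, 169]
  YnoIV GAGACTTT/3: at [31, 230] ⇒ [34, 233]

Pooled cuts: [11, 22, 28, 34, 51, 61, 72, 76, 83, 92, 102, 112, 117, 129, 134, 151, 164, 169, 176, 204, 210, 215, 233]

Fragment lengths:
  [0,11): 11 bp
  [11,22): 11 bp
  [22,28): 6 bp
  [28,34): 6 bp
  [34,51): 17 bp
  [51,61): 10 bp
  [61,72): 11 bp
  [72,76): 4 bp
  [76,83): 7 bp
  [83,92): 9 bp
  [92,102): 10 bp
  [102,112): 10 bp
  [112,117): 5 bp
  [117,129): 12 bp
  [129,134): 5 bp
  [134,151): 17 bp
  [151,164): 13 bp
  [164,169): 5 bp
  [169,176): 7 bp
  [176,204): 28 bp
  [204,210): 6 bp
  [210,215): 5 bp
  [215,233): 18 bp
  [233,238): 5 bp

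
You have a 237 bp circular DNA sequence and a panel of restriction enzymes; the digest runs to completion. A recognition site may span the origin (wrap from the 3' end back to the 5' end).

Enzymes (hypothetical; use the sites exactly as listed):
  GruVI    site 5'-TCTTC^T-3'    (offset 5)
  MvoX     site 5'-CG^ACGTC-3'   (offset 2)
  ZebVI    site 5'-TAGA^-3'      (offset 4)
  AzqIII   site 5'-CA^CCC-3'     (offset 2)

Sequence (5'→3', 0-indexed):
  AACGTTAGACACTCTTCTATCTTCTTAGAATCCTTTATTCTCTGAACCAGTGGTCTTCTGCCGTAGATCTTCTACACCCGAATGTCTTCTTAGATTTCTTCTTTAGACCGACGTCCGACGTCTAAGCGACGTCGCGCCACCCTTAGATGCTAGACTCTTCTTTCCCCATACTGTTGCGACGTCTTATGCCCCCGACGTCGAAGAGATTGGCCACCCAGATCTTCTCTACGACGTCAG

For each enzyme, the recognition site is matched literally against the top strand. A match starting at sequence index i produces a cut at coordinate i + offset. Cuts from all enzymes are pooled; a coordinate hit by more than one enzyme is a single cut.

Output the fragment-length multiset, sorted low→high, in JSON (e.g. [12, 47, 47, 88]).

Per-enzyme occurrences:
  GruVI TCTTCT/5: at [12, 19, 53, 67, 84, 96, 155, 219] ⇒ [17, 24, 58, 72, 89, 101, 160, 224]
  MvoX CGACGTC/2: at [108, 115, 126, 176, 192, 228] ⇒ [110, 117, 128, 178, 194, 230]
  ZebVI TAGA/4: at [5, 25, 63, 90, 103, 143, 150] ⇒ [9, 29, 67, 94, 107, 147, 154]
  AzqIII CACCC/2: at [74, 137, 211] ⇒ [76, 139, 213]

Pooled cuts: [9, 17, 24, 29, 58, 67, 72, 76, 89, 94, 101, 107, 110, 117, 128, 139, 147, 154, 160, 178, 194, 213, 224, 230]

Fragment lengths:
  9→17: 8 bp
  17→24: 7 bp
  24→29: 5 bp
  29→58: 29 bp
  58→67: 9 bp
  67→72: 5 bp
  72→76: 4 bp
  76→89: 13 bp
  89→94: 5 bp
  94→101: 7 bp
  101→107: 6 bp
  107→110: 3 bp
  110→117: 7 bp
  117→128: 11 bp
  128→139: 11 bp
  139→147: 8 bp
  147→154: 7 bp
  154→160: 6 bp
  160→178: 18 bp
  178→194: 16 bp
  194→213: 19 bp
  213→224: 11 bp
  224→230: 6 bp
  230→9 (wrap): 237-230+9 = 16 bp

[3,4,5,5,5,6,6,6,7,7,7,7,8,8,9,11,11,11,13,16,16,18,19,29]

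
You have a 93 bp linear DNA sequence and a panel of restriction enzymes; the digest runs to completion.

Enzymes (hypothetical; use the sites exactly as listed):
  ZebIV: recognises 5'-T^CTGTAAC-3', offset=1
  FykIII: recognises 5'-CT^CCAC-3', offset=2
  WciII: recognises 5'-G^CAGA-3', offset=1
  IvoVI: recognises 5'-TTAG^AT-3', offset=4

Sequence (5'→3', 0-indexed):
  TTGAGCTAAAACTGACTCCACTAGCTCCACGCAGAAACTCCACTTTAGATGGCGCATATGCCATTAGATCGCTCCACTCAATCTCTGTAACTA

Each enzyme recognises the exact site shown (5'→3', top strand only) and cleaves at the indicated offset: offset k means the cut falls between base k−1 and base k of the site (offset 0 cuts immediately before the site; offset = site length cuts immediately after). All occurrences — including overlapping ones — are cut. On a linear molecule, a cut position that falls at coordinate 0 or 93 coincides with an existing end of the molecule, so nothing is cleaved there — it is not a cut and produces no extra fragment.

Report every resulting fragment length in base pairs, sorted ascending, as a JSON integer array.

[5,6,8,9,9,9,11,17,19]

Per-enzyme occurrences:
  ZebIV (TCTGTAAC, off=1): starts [83] → cuts [84]
  FykIII (CTCCAC, off=2): starts [15, 24, 37, 71] → cuts [17, 26, 39, 73]
  WciII (GCAGA, off=1): starts [30] → cuts [31]
  IvoVI (TTAGAT, off=4): starts [44, 63] → cuts [48, 67]

All cut coordinates (distinct, sorted): [17, 26, 31, 39, 48, 67, 73, 84]

Fragments:
  [0,17): 17 bp
  [17,26): 9 bp
  [26,31): 5 bp
  [31,39): 8 bp
  [39,48): 9 bp
  [48,67): 19 bp
  [67,73): 6 bp
  [73,84): 11 bp
  [84,93): 9 bp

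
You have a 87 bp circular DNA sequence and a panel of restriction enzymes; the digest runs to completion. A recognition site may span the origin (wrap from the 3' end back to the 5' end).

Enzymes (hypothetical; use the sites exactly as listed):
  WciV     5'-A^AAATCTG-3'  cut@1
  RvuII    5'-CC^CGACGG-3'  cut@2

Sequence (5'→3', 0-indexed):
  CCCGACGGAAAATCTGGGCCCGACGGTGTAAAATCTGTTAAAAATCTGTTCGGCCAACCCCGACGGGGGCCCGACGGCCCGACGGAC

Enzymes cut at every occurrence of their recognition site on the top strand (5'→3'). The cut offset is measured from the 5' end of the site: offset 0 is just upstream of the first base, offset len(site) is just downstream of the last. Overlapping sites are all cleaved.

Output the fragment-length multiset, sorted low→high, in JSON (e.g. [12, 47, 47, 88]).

[7,8,10,10,11,11,11,19]

Scan for sites:
  WciV AAAATCTG/1: at [8, 29, 40] ⇒ [9, 30, 41]
  RvuII CCCGACGG/2: at [0, 18, 58, 69, 77] ⇒ [2, 20, 60, 71, 79]

All cut coordinates (distinct, sorted): [2, 9, 20, 30, 41, 60, 71, 79]

Fragments:
  2→9: 7 bp
  9→20: 11 bp
  20→30: 10 bp
  30→41: 11 bp
  41→60: 19 bp
  60→71: 11 bp
  71→79: 8 bp
  79→2 (wrap): 87-79+2 = 10 bp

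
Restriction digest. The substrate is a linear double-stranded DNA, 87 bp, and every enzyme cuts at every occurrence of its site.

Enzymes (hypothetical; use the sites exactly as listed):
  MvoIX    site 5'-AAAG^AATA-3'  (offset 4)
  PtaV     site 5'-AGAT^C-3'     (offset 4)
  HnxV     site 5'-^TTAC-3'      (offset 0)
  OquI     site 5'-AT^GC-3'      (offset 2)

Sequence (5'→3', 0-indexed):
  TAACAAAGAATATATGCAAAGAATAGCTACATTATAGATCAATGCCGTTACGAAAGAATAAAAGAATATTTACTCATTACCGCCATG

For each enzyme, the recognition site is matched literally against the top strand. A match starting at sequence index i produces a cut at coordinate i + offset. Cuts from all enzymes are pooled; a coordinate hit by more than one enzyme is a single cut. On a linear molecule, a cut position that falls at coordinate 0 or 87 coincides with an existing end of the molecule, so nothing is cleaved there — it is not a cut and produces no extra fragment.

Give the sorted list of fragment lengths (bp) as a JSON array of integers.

Site scan:
  MvoIX AAAGAATA/4: at [4, 17, 52, 60] ⇒ [8, 21, 56, 64]
  PtaV AGATC/4: at [35] ⇒ [39]
  HnxV TTAC/0: at [47, 69, 76] ⇒ [47, 69, 76]
  OquI ATGC/2: at [13, 41] ⇒ [15, 43]

Pooled cuts: [8, 15, 21, 39, 43, 47, 56, 64, 69, 76]

Fragments:
  [0,8): 8 bp
  [8,15): 7 bp
  [15,21): 6 bp
  [21,39): 18 bp
  [39,43): 4 bp
  [43,47): 4 bp
  [47,56): 9 bp
  [56,64): 8 bp
  [64,69): 5 bp
  [69,76): 7 bp
  [76,87): 11 bp

[4,4,5,6,7,7,8,8,9,11,18]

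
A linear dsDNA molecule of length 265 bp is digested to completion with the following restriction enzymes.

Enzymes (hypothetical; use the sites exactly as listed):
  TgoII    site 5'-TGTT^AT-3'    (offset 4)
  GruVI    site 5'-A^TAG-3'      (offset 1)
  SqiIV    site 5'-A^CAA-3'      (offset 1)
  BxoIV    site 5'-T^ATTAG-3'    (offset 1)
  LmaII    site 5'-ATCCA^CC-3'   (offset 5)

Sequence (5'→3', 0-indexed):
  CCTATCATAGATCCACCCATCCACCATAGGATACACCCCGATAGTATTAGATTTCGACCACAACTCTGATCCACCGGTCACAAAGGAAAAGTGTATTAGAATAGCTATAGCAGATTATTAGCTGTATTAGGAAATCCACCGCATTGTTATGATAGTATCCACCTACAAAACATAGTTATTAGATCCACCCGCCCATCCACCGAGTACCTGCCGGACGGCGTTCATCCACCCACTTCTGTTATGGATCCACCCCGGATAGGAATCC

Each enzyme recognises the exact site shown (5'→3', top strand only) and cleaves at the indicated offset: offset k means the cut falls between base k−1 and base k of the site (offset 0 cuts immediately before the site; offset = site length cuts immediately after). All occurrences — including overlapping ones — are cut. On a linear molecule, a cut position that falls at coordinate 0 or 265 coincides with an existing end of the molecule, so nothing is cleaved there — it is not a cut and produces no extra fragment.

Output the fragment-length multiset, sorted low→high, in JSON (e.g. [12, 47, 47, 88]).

Site scan:
  TgoII TGTTAT/4: at [144, 236] ⇒ [148, 240]
  GruVI ATAG/1: at [6, 25, 40, 100, 106, 151, 171, 255] ⇒ [7, 26, 41, 101, 107, 152, 172, 256]
  SqiIV ACAA/1: at [59, 79, 164] ⇒ [60, 80, 165]
  BxoIV TATTAG/1: at [44, 93, 115, 124, 176] ⇒ [45, 94, 116, 125, 177]
  LmaII ATCCACC/5: at [10, 18, 68, 133, 156, 182, 194, 223, 244] ⇒ [15, 23, 73, 138, 161, 187, 199, 228, 249]

Pooled cuts: [7, 15, 23, 26, 41, 45, 60, 73, 80, 94, 101, 107, 116, 125, 138, 148, 152, 161, 165, 172, 177, 187, 199, 228, 240, 249, 256]

Fragments:
  [0,7): 7 bp
  [7,15): 8 bp
  [15,23): 8 bp
  [23,26): 3 bp
  [26,41): 15 bp
  [41,45): 4 bp
  [45,60): 15 bp
  [60,73): 13 bp
  [73,80): 7 bp
  [80,94): 14 bp
  [94,101): 7 bp
  [101,107): 6 bp
  [107,116): 9 bp
  [116,125): 9 bp
  [125,138): 13 bp
  [138,148): 10 bp
  [148,152): 4 bp
  [152,161): 9 bp
  [161,165): 4 bp
  [165,172): 7 bp
  [172,177): 5 bp
  [177,187): 10 bp
  [187,199): 12 bp
  [199,228): 29 bp
  [228,240): 12 bp
  [240,249): 9 bp
  [249,256): 7 bp
  [256,265): 9 bp

[3,4,4,4,5,6,7,7,7,7,7,8,8,9,9,9,9,9,10,10,12,12,13,13,14,15,15,29]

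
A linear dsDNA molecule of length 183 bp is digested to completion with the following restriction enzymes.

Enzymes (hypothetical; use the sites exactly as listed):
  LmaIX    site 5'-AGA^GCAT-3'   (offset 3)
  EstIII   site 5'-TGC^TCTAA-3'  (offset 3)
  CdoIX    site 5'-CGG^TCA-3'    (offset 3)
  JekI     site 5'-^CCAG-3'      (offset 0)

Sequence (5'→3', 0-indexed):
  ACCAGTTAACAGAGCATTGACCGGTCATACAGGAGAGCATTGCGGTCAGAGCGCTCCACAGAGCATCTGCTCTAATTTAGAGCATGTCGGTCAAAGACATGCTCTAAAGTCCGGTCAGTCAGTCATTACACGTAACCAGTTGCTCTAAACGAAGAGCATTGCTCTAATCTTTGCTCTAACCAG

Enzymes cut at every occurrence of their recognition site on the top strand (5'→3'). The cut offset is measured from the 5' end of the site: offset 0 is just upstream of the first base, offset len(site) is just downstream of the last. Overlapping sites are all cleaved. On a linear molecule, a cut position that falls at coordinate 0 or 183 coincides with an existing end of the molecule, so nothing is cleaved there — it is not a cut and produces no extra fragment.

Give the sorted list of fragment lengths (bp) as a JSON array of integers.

[1,4,5,7,8,8,9,9,11,11,12,12,12,12,12,12,17,21]

Per-enzyme occurrences:
  LmaIX AGAGCAT/3: at [10, 33, 59, 78, 152] ⇒ [13, 36, 62, 81, 155]
  EstIII TGCTCTAA/3: at [67, 99, 140, 159, 171] ⇒ [70, 102, 143, 162, 174]
  CdoIX CGGTCA/3: at [21, 42, 87, 111] ⇒ [24, 45, 90, 114]
  JekI CCAG/0: at [1, 135, 179] ⇒ [1, 135, 179]

Pooled cuts: [1, 13, 24, 36, 45, 62, 70, 81, 90, 102, 114, 135, 143, 155, 162, 174, 179]

Fragment lengths:
  [0,1): 1 bp
  [1,13): 12 bp
  [13,24): 11 bp
  [24,36): 12 bp
  [36,45): 9 bp
  [45,62): 17 bp
  [62,70): 8 bp
  [70,81): 11 bp
  [81,90): 9 bp
  [90,102): 12 bp
  [102,114): 12 bp
  [114,135): 21 bp
  [135,143): 8 bp
  [143,155): 12 bp
  [155,162): 7 bp
  [162,174): 12 bp
  [174,179): 5 bp
  [179,183): 4 bp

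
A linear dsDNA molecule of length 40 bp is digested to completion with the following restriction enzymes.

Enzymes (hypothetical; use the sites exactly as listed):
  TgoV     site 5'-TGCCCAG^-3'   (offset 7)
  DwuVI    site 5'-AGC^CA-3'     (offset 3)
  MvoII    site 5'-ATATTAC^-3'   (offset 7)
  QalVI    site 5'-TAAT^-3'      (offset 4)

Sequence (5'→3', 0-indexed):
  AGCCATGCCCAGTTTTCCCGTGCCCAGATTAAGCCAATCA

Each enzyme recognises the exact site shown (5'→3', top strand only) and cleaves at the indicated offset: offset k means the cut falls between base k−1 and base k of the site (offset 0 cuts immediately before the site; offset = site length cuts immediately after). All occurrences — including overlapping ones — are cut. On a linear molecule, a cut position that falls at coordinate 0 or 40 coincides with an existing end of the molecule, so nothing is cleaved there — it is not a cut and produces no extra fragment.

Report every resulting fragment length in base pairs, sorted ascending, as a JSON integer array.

Per-enzyme occurrences:
  TgoV (TGCCCAG, off=7): starts [5, 20] → cuts [12, 27]
  DwuVI (AGCCA, off=3): starts [0, 31] → cuts [3, 34]
  MvoII (ATATTAC, off=7): no sites
  QalVI (TAAT, off=4): no sites

All cut coordinates (distinct, sorted): [3, 12, 27, 34]

Fragment lengths:
  [0,3): 3 bp
  [3,12): 9 bp
  [12,27): 15 bp
  [27,34): 7 bp
  [34,40): 6 bp

[3,6,7,9,15]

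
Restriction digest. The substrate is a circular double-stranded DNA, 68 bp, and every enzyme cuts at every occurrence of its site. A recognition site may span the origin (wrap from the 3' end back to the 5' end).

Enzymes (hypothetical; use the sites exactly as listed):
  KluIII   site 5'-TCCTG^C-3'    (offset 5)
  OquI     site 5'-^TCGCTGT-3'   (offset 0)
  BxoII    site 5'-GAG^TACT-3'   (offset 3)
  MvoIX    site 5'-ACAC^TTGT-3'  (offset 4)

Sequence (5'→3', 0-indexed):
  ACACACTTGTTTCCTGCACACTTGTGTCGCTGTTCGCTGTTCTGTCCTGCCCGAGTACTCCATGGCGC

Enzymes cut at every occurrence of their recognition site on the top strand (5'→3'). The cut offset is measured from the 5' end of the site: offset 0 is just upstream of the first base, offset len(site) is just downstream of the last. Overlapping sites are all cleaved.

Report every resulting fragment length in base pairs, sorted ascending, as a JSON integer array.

Scan for sites:
  KluIII (TCCTGC, off=5): starts [11, 44] → cuts [16, 49]
  OquI (TCGCTGT, off=0): starts [26, 33] → cuts [26, 33]
  BxoII (GAGTACT, off=3): starts [52] → cuts [55]
  MvoIX (ACACTTGT, off=4): starts [2, 17] → cuts [6, 21]

All cut coordinates (distinct, sorted): [6, 16, 21, 26, 33, 49, 55]

Fragments:
  6→16: 10 bp
  16→21: 5 bp
  21→26: 5 bp
  26→33: 7 bp
  33→49: 16 bp
  49→55: 6 bp
  55→6 (wrap): 68-55+6 = 19 bp

[5,5,6,7,10,16,19]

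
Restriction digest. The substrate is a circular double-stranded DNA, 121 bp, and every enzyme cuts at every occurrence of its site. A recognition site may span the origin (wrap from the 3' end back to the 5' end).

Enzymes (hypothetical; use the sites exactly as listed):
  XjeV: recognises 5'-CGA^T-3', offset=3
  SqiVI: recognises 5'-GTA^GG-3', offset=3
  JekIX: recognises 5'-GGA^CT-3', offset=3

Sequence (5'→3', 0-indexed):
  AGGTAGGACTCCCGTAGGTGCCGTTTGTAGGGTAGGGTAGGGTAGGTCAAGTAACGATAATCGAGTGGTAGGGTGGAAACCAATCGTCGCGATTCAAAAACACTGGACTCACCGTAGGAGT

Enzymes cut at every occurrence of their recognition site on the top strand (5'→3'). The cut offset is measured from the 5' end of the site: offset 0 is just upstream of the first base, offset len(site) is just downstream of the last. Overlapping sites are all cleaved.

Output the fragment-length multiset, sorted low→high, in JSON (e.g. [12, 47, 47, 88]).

Scan for sites:
  XjeV (CGAT, off=3): starts [54, 89] → cuts [57, 92]
  SqiVI (GTAGG, off=3): starts [2, 13, 26, 31, 36, 41, 67, 113, 119] → cuts [1, 5, 16, 29, 34, 39, 44, 70, 116]
  JekIX (GGACT, off=3): starts [5, 104] → cuts [8, 107]

All cut coordinates (distinct, sorted): [1, 5, 8, 16, 29, 34, 39, 44, 57, 70, 92, 107, 116]

Fragments:
  1→5: 4 bp
  5→8: 3 bp
  8→16: 8 bp
  16→29: 13 bp
  29→34: 5 bp
  34→39: 5 bp
  39→44: 5 bp
  44→57: 13 bp
  57→70: 13 bp
  70→92: 22 bp
  92→107: 15 bp
  107→116: 9 bp
  116→1 (wrap): 121-116+1 = 6 bp

[3,4,5,5,5,6,8,9,13,13,13,15,22]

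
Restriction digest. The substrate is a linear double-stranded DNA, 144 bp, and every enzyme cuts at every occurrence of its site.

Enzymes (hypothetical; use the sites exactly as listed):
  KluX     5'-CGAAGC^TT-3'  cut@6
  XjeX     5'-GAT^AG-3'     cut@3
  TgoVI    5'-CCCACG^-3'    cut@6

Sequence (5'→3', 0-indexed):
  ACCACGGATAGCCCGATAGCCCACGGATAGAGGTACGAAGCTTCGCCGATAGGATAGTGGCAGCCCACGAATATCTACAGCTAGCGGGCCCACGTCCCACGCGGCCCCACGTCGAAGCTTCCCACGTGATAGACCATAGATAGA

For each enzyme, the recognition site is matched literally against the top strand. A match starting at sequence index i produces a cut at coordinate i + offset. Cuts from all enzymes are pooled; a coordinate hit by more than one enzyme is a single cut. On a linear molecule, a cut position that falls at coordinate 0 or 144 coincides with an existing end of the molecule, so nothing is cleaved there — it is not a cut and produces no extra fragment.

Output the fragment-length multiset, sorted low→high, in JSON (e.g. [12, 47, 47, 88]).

[3,3,4,5,7,7,8,8,8,9,9,10,11,13,14,25]

Per-enzyme occurrences:
  KluX CGAAGCTT/6: at [35, 112] ⇒ [41, 118]
  XjeX GATAG/3: at [6, 14, 25, 47, 52, 127, 138] ⇒ [9, 17, 28, 50, 55, 130, 141]
  TgoVI CCCACG/6: at [19, 63, 88, 95, 105, 120] ⇒ [25, 69, 94, 101, 111, 126]

All cut coordinates (distinct, sorted): [9, 17, 25, 28, 41, 50, 55, 69, 94, 101, 111, 118, 126, 130, 141]

Fragments:
  [0,9): 9 bp
  [9,17): 8 bp
  [17,25): 8 bp
  [25,28): 3 bp
  [28,41): 13 bp
  [41,50): 9 bp
  [50,55): 5 bp
  [55,69): 14 bp
  [69,94): 25 bp
  [94,101): 7 bp
  [101,111): 10 bp
  [111,118): 7 bp
  [118,126): 8 bp
  [126,130): 4 bp
  [130,141): 11 bp
  [141,144): 3 bp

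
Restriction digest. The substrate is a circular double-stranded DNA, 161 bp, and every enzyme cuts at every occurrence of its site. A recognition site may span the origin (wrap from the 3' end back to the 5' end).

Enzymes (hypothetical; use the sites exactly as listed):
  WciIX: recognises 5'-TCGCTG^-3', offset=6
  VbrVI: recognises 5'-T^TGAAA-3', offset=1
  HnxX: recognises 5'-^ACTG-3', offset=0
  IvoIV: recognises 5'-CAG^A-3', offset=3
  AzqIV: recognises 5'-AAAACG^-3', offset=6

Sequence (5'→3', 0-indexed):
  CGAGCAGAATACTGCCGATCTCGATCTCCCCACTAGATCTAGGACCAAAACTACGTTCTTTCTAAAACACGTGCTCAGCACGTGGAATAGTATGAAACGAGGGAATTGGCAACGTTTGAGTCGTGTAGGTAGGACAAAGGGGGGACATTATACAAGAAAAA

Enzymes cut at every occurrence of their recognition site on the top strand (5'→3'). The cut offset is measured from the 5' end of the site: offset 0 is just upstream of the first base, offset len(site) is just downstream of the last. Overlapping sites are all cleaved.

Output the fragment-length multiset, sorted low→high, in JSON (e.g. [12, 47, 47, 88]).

[3,5,153]

Per-enzyme occurrences:
  WciIX (TCGCTG, off=6): no sites
  VbrVI (TTGAAA, off=1): no sites
  HnxX ACTG/0: at [10] ⇒ [10]
  IvoIV CAGA/3: at [4] ⇒ [7]
  AzqIV AAAACG/6: at [157] ⇒ [2]

Pooled cuts: [2, 7, 10]

Fragments:
  2→7: 5 bp
  7→10: 3 bp
  10→2 (wrap): 161-10+2 = 153 bp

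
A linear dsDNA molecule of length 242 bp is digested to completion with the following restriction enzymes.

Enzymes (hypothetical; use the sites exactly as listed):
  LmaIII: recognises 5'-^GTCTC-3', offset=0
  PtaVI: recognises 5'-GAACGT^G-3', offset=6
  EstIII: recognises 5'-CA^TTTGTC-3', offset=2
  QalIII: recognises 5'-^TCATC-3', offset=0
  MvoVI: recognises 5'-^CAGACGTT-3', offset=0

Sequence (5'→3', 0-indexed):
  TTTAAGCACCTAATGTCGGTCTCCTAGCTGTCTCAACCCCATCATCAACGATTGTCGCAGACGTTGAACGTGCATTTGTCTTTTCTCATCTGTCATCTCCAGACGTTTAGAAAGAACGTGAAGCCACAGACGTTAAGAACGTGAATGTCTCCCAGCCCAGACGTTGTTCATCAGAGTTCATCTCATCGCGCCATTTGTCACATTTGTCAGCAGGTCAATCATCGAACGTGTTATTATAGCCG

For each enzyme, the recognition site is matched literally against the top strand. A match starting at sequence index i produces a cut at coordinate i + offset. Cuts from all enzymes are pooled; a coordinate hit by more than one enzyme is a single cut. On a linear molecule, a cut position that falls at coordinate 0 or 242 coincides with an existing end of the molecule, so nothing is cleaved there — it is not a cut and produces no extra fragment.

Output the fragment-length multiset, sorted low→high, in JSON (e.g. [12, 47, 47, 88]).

Site scan:
  LmaIII (GTCTC, off=0): starts [18, 29, 146] → cuts [18, 29, 146]
  PtaVI (GAACGTG, off=6): starts [65, 113, 136, 223] → cuts [71, 119, 142, 229]
  EstIII (CATTTGTC, off=2): starts [72, 191, 200] → cuts [74, 193, 202]
  QalIII (TCATC, off=0): starts [41, 85, 92, 167, 177, 182, 218] → cuts [41, 85, 92, 167, 177, 182, 218]
  MvoVI (CAGACGTT, off=0): starts [57, 99, 126, 157] → cuts [57, 99, 126, 157]

All cut coordinates (distinct, sorted): [18, 29, 41, 57, 71, 74, 85, 92, 99, 119, 126, 142, 146, 157, 167, 177, 182, 193, 202, 218, 229]

Fragment lengths:
  [0,18): 18 bp
  [18,29): 11 bp
  [29,41): 12 bp
  [41,57): 16 bp
  [57,71): 14 bp
  [71,74): 3 bp
  [74,85): 11 bp
  [85,92): 7 bp
  [92,99): 7 bp
  [99,119): 20 bp
  [119,126): 7 bp
  [126,142): 16 bp
  [142,146): 4 bp
  [146,157): 11 bp
  [157,167): 10 bp
  [167,177): 10 bp
  [177,182): 5 bp
  [182,193): 11 bp
  [193,202): 9 bp
  [202,218): 16 bp
  [218,229): 11 bp
  [229,242): 13 bp

[3,4,5,7,7,7,9,10,10,11,11,11,11,11,12,13,14,16,16,16,18,20]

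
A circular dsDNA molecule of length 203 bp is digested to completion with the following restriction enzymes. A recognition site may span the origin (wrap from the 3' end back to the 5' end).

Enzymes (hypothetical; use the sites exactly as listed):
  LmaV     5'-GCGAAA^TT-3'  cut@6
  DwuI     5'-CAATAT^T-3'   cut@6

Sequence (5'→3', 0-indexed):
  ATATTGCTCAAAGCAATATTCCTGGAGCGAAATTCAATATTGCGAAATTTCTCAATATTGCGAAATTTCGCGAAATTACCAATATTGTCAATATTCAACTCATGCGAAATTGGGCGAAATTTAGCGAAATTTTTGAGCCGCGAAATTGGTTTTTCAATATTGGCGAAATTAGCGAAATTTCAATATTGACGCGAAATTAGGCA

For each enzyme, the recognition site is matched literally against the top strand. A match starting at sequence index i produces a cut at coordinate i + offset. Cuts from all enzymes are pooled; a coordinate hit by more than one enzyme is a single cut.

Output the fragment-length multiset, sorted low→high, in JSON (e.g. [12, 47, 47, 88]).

Site scan:
  LmaV GCGAAATT/6: at [26, 41, 59, 69, 103, 113, 123, 139, 162, 171, 190] ⇒ [32, 47, 65, 75, 109, 119, 129, 145, 168, 177, 196]
  DwuI CAATATT/6: at [13, 34, 52, 79, 88, 154, 180, 201] ⇒ [4, 19, 40, 58, 85, 94, 160, 186]

Pooled cuts: [4, 19, 32, 40, 47, 58, 65, 75, 85, 94, 109, 119, 129, 145, 160, 168, 177, 186, 196]

Fragments:
  4→19: 15 bp
  19→32: 13 bp
  32→40: 8 bp
  40→47: 7 bp
  47→58: 11 bp
  58→65: 7 bp
  65→75: 10 bp
  75→85: 10 bp
  85→94: 9 bp
  94→109: 15 bp
  109→119: 10 bp
  119→129: 10 bp
  129→145: 16 bp
  145→160: 15 bp
  160→168: 8 bp
  168→177: 9 bp
  177→186: 9 bp
  186→196: 10 bp
  196→4 (wrap): 203-196+4 = 11 bp

[7,7,8,8,9,9,9,10,10,10,10,10,11,11,13,15,15,15,16]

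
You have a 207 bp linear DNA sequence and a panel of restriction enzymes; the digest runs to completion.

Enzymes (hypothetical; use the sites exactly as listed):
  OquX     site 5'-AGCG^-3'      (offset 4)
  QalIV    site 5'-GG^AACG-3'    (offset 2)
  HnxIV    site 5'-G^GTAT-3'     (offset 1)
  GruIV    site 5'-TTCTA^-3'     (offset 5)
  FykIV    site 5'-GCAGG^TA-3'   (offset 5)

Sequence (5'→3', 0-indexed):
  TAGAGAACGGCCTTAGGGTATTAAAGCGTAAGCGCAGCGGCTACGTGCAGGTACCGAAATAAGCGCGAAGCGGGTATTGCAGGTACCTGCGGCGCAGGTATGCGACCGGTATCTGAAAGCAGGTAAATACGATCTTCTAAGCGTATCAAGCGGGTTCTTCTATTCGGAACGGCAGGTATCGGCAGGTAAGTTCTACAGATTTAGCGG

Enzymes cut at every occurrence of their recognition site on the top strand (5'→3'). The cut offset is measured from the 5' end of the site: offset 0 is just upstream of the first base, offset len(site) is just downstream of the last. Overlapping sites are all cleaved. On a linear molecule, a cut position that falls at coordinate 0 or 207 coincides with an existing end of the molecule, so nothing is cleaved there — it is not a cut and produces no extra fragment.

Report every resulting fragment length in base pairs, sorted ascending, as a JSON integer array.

Site scan:
  OquX AGCG/4: at [24, 30, 35, 61, 68, 139, 148, 202] ⇒ [28, 34, 39, 65, 72, 143, 152, 206]
  QalIV GGAACG/2: at [165] ⇒ [167]
  HnxIV GGTAT/1: at [16, 72, 96, 107, 174] ⇒ [17, 73, 97, 108, 175]
  GruIV TTCTA/5: at [134, 157, 190] ⇒ [139, 162, 195]
  FykIV GCAGGTA/5: at [46, 78, 93, 118, 171, 181] ⇒ [51, 83, 98, 123, 176, 186]

All cut coordinates (distinct, sorted): [17, 28, 34, 39, 51, 65, 72, 73, 83, 97, 98, 108, 123, 139, 143, 152, 162, 167, 175, 176, 186, 195, 206]

Fragment lengths:
  [0,17): 17 bp
  [17,28): 11 bp
  [28,34): 6 bp
  [34,39): 5 bp
  [39,51): 12 bp
  [51,65): 14 bp
  [65,72): 7 bp
  [72,73): 1 bp
  [73,83): 10 bp
  [83,97): 14 bp
  [97,98): 1 bp
  [98,108): 10 bp
  [108,123): 15 bp
  [123,139): 16 bp
  [139,143): 4 bp
  [143,152): 9 bp
  [152,162): 10 bp
  [162,167): 5 bp
  [167,175): 8 bp
  [175,176): 1 bp
  [176,186): 10 bp
  [186,195): 9 bp
  [195,206): 11 bp
  [206,207): 1 bp

[1,1,1,1,4,5,5,6,7,8,9,9,10,10,10,10,11,11,12,14,14,15,16,17]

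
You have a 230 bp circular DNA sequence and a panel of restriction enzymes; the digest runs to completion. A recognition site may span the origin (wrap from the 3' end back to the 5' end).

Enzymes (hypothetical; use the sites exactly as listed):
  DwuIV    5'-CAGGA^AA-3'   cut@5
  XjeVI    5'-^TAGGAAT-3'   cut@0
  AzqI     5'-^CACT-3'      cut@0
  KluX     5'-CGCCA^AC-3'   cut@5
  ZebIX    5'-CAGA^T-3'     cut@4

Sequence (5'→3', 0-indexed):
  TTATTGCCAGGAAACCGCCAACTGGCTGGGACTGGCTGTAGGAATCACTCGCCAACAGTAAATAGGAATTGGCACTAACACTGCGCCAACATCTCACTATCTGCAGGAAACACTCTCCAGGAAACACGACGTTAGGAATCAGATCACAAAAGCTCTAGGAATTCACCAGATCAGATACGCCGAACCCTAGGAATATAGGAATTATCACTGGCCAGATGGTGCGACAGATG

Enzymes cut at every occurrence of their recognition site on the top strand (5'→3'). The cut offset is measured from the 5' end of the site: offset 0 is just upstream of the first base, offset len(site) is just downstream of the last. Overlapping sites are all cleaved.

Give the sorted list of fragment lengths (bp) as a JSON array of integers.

Per-enzyme occurrences:
  DwuIV CAGGAAA/5: at [7, 103, 117] ⇒ [12, 108, 122]
  XjeVI TAGGAAT/0: at [38, 62, 132, 155, 187, 195] ⇒ [38, 62, 132, 155, 187, 195]
  AzqI CACT/0: at [45, 72, 78, 94, 110, 205] ⇒ [45, 72, 78, 94, 110, 205]
  KluX CGCCAAC/5: at [15, 49, 83] ⇒ [20, 54, 88]
  ZebIX CAGAT/4: at [139, 166, 171, 212, 224] ⇒ [143, 170, 175, 216, 228]

All cut coordinates (distinct, sorted): [12, 20, 38, 45, 54, 62, 72, 78, 88, 94, 108, 110, 122, 132, 143, 155, 170, 175, 187, 195, 205, 216, 228]

Fragments:
  12→20: 8 bp
  20→38: 18 bp
  38→45: 7 bp
  45→54: 9 bp
  54→62: 8 bp
  62→72: 10 bp
  72→78: 6 bp
  78→88: 10 bp
  88→94: 6 bp
  94→108: 14 bp
  108→110: 2 bp
  110→122: 12 bp
  122→132: 10 bp
  132→143: 11 bp
  143→155: 12 bp
  155→170: 15 bp
  170→175: 5 bp
  175→187: 12 bp
  187→195: 8 bp
  195→205: 10 bp
  205→216: 11 bp
  216→228: 12 bp
  228→12 (wrap): 230-228+12 = 14 bp

[2,5,6,6,7,8,8,8,9,10,10,10,10,11,11,12,12,12,12,14,14,15,18]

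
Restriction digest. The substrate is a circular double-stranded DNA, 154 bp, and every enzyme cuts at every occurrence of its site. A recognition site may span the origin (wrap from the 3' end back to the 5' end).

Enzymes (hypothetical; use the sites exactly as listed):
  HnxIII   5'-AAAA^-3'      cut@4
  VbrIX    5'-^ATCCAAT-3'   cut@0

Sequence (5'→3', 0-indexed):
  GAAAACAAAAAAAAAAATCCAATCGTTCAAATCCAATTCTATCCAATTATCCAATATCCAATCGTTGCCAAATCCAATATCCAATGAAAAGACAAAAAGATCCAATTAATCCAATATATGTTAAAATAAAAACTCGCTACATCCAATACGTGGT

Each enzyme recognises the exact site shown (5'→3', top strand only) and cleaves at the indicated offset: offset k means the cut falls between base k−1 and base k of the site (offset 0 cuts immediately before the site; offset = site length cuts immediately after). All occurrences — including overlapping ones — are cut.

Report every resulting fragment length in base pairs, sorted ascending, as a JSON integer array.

Per-enzyme occurrences:
  HnxIII AAAA/4: at [1, 6, 7, 8, 9, 10, 11, 12, 13, 86, 93, 94, 122, 127, 128] ⇒ [5, 10, 11, 12, 13, 14, 15, 16, 17, 90, 97, 98, 126, 131, 132]
  VbrIX ATCCAAT/0: at [16, 30, 40, 48, 55, 71, 78, 99, 108, 140] ⇒ [16, 30, 40, 48, 55, 71, 78, 99, 108, 140]

Pooled cuts: [5, 10, 11, 12, 13, 14, 15, 16, 17, 30, 40, 48, 55, 71, 78, 90, 97, 98, 99, 108, 126, 131, 132, 140]

Fragment lengths:
  5→10: 5 bp
  10→11: 1 bp
  11→12: 1 bp
  12→13: 1 bp
  13→14: 1 bp
  14→15: 1 bp
  15→16: 1 bp
  16→17: 1 bp
  17→30: 13 bp
  30→40: 10 bp
  40→48: 8 bp
  48→55: 7 bp
  55→71: 16 bp
  71→78: 7 bp
  78→90: 12 bp
  90→97: 7 bp
  97→98: 1 bp
  98→99: 1 bp
  99→108: 9 bp
  108→126: 18 bp
  126→131: 5 bp
  131→132: 1 bp
  132→140: 8 bp
  140→5 (wrap): 154-140+5 = 19 bp

[1,1,1,1,1,1,1,1,1,1,5,5,7,7,7,8,8,9,10,12,13,16,18,19]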